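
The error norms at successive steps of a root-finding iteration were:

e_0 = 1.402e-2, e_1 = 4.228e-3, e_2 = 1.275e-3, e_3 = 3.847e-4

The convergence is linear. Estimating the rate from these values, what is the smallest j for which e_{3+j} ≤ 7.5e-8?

8

Rate ρ ≈ e_3/e_2 = 3.847e-4/1.275e-3 = 0.3017.
After j more steps, e_{3+j} ≈ 3.847e-4·ρ^j; need ρ^j ≤ 7.5e-8/3.847e-4 = 0.000194957.
j ≥ ln(0.000194957)/ln(0.3017) = -8.5427/-1.19832 = 7.129.
So 8 more iterations are needed.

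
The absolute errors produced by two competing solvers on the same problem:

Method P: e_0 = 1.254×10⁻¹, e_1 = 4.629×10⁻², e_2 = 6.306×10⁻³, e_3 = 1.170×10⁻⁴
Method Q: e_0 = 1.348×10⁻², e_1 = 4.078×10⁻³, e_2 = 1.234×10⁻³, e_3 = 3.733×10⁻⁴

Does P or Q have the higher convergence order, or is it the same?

P

Method P: p ≈ ln(1.170×10⁻⁴/6.306×10⁻³)/ln(6.306×10⁻³/4.629×10⁻²) ≈ 2.00.
Method Q: p ≈ ln(3.733×10⁻⁴/1.234×10⁻³)/ln(1.234×10⁻³/4.078×10⁻³) ≈ 1.00.
Method P has the higher order (≈2.0 vs ≈1.0).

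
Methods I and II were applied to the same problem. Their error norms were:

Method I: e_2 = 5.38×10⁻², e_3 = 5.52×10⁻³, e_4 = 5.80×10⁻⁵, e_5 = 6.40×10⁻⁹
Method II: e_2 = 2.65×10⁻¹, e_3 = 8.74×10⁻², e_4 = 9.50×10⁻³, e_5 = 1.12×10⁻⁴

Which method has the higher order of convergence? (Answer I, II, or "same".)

Method I: p ≈ ln(6.40×10⁻⁹/5.80×10⁻⁵)/ln(5.80×10⁻⁵/5.52×10⁻³) ≈ 2.00.
Method II: p ≈ ln(1.12×10⁻⁴/9.50×10⁻³)/ln(9.50×10⁻³/8.74×10⁻²) ≈ 2.00.
Both orders ≈ 2.0 — effectively the same.

same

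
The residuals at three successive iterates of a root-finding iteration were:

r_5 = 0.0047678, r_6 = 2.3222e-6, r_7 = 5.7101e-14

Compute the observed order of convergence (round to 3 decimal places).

2.297

p ≈ ln(r_7/r_6) / ln(r_6/r_5)
  = ln(5.7101e-14/2.3222e-6) / ln(2.3222e-6/0.0047678)
  = ln(2.45892e-08) / ln(0.000487059)
  = -17.520959 / -7.627125 ≈ 2.297190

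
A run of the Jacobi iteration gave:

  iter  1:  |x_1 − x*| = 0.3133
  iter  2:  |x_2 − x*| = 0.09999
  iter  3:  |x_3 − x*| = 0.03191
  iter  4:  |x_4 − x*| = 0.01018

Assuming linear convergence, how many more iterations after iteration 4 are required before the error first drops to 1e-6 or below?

Rate ρ ≈ |x_4 − x*|/|x_3 − x*| = 0.01018/0.03191 = 0.3190.
After j more steps, |x_{4+j} − x*| ≈ 0.01018·ρ^j; need ρ^j ≤ 1e-6/0.01018 = 9.82318e-05.
j ≥ ln(9.82318e-05)/ln(0.3190) = -9.2282/-1.14256 = 8.077.
So 9 more iterations are needed.

9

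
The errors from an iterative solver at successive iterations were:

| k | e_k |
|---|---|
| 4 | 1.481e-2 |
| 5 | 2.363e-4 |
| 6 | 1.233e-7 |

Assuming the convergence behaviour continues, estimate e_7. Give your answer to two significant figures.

First estimate the order: p ≈ ln(e_6/e_5) / ln(e_5/e_4) = ln(1.233e-7/2.363e-4)/ln(2.363e-4/1.481e-2) = ln(0.000521794)/ln(0.0159554) ≈ 1.8266.
Then e_7 ≈ e_6·(e_6/e_5)^p = 1.233e-7·(0.000521794)^1.8266 = 1.233e-7·1.00968e-06 ≈ 1.245e-13.

1.2e-13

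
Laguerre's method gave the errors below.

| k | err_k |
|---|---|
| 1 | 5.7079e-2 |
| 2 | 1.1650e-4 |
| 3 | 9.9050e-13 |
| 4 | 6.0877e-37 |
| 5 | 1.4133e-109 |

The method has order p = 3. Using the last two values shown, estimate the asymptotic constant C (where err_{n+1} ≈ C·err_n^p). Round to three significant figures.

0.626

C ≈ err_5 / err_4^3
  = 1.4133e-109 / (6.0877e-37)^3
  = 1.4133e-109 / 2.25611e-109 ≈ 0.62643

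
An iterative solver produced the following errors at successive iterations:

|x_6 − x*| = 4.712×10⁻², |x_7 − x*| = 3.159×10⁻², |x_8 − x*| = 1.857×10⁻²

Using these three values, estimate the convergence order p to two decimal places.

p ≈ ln(|x_8 − x*|/|x_7 − x*|) / ln(|x_7 − x*|/|x_6 − x*|)
  = ln(1.857×10⁻²/3.159×10⁻²) / ln(3.159×10⁻²/4.712×10⁻²)
  = ln(0.587844) / ln(0.670416)
  = -0.53129 / -0.39986 ≈ 1.32869

1.33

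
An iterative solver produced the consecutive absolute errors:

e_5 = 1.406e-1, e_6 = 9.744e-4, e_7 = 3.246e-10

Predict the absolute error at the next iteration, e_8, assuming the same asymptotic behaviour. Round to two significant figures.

1.2e-29

First estimate the order: p ≈ ln(e_7/e_6) / ln(e_6/e_5) = ln(3.246e-10/9.744e-4)/ln(9.744e-4/1.406e-1) = ln(3.33128e-07)/ln(0.0069303) ≈ 2.9998.
Then e_8 ≈ e_7·(e_7/e_6)^p = 3.246e-10·(3.33128e-07)^2.9998 = 3.246e-10·3.70791e-20 ≈ 1.204e-29.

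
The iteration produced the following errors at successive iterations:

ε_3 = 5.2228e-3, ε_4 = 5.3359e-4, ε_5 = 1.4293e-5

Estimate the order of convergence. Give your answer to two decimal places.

p ≈ ln(ε_5/ε_4) / ln(ε_4/ε_3)
  = ln(1.4293e-5/5.3359e-4) / ln(5.3359e-4/5.2228e-3)
  = ln(0.0267865) / ln(0.102166)
  = -3.61986 / -2.28116 ≈ 1.58685

1.59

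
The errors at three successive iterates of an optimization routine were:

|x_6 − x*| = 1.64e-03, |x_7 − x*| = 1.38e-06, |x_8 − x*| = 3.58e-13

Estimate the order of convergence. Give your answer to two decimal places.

p ≈ ln(|x_8 − x*|/|x_7 − x*|) / ln(|x_7 − x*|/|x_6 − x*|)
  = ln(3.58e-13/1.38e-06) / ln(1.38e-06/1.64e-03)
  = ln(2.5942e-07) / ln(0.000841463)
  = -15.16482 / -7.08037 ≈ 2.14181

2.14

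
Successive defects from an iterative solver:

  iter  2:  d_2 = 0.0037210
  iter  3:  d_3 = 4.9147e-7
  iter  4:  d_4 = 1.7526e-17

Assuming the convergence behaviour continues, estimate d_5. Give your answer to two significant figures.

1.3e-45

First estimate the order: p ≈ ln(d_4/d_3) / ln(d_3/d_2) = ln(1.7526e-17/4.9147e-7)/ln(4.9147e-7/0.0037210) = ln(3.56604e-11)/ln(0.00013208) ≈ 2.6933.
Then d_5 ≈ d_4·(d_4/d_3)^p = 1.7526e-17·(3.56604e-11)^2.6933 = 1.7526e-17·7.25944e-29 ≈ 1.272e-45.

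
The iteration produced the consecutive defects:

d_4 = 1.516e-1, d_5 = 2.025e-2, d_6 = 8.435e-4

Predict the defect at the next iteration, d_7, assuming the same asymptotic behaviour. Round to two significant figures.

5.6e-6

First estimate the order: p ≈ ln(d_6/d_5) / ln(d_5/d_4) = ln(8.435e-4/2.025e-2)/ln(2.025e-2/1.516e-1) = ln(0.0416543)/ln(0.133575) ≈ 1.5788.
Then d_7 ≈ d_6·(d_6/d_5)^p = 8.435e-4·(0.0416543)^1.5788 = 8.435e-4·0.00661788 ≈ 5.582e-06.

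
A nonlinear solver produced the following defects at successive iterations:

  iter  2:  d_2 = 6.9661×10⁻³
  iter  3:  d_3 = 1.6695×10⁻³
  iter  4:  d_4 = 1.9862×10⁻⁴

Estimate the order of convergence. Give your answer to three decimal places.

1.490

p ≈ ln(d_4/d_3) / ln(d_3/d_2)
  = ln(1.9862×10⁻⁴/1.6695×10⁻³) / ln(1.6695×10⁻³/6.9661×10⁻³)
  = ln(0.11897) / ln(0.239661)
  = -2.128884 / -1.428530 ≈ 1.490262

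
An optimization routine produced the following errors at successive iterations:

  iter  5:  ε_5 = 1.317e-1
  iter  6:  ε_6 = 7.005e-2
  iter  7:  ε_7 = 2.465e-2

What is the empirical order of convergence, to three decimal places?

p ≈ ln(ε_7/ε_6) / ln(ε_6/ε_5)
  = ln(2.465e-2/7.005e-2) / ln(7.005e-2/1.317e-1)
  = ln(0.351892) / ln(0.531891)
  = -1.044431 / -0.631317 ≈ 1.654369

1.654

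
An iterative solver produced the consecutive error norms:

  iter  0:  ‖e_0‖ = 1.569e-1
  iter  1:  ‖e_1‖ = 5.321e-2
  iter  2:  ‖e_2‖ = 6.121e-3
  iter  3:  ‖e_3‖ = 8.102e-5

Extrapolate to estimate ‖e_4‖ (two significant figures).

1.4e-8

First estimate the order: p ≈ ln(‖e_3‖/‖e_2‖) / ln(‖e_2‖/‖e_1‖) = ln(8.102e-5/6.121e-3)/ln(6.121e-3/5.321e-2) = ln(0.0132364)/ln(0.115035) ≈ 1.9999.
Then ‖e_4‖ ≈ ‖e_3‖·(‖e_3‖/‖e_2‖)^p = 8.102e-5·(0.0132364)^1.9999 = 8.102e-5·0.000175278 ≈ 1.42e-08.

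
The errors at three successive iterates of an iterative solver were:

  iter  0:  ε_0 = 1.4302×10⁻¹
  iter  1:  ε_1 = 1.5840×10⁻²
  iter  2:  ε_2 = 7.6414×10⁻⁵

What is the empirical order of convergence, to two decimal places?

p ≈ ln(ε_2/ε_1) / ln(ε_1/ε_0)
  = ln(7.6414×10⁻⁵/1.5840×10⁻²) / ln(1.5840×10⁻²/1.4302×10⁻¹)
  = ln(0.00482412) / ln(0.110754)
  = -5.33413 / -2.20044 ≈ 2.42412

2.42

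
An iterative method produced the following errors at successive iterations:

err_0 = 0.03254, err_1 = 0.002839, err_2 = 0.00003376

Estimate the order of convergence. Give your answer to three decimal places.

1.817

p ≈ ln(err_2/err_1) / ln(err_1/err_0)
  = ln(0.00003376/0.002839) / ln(0.002839/0.03254)
  = ln(0.0118915) / ln(0.0872465)
  = -4.431931 / -2.439018 ≈ 1.817096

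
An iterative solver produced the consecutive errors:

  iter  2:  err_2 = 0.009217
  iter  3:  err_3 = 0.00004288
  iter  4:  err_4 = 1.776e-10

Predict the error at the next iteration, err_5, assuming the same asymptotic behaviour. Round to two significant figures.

6.7e-23

First estimate the order: p ≈ ln(err_4/err_3) / ln(err_3/err_2) = ln(1.776e-10/0.00004288)/ln(0.00004288/0.009217) = ln(4.14179e-06)/ln(0.00465227) ≈ 2.3079.
Then err_5 ≈ err_4·(err_4/err_3)^p = 1.776e-10·(4.14179e-06)^2.3079 = 1.776e-10·3.77579e-13 ≈ 6.706e-23.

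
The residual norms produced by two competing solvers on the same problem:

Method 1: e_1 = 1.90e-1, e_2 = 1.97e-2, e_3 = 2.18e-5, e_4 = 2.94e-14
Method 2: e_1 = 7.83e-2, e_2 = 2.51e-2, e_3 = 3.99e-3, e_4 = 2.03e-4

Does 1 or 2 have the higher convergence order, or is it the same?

Method 1: p ≈ ln(2.94e-14/2.18e-5)/ln(2.18e-5/1.97e-2) ≈ 3.00.
Method 2: p ≈ ln(2.03e-4/3.99e-3)/ln(3.99e-3/2.51e-2) ≈ 1.62.
Method 1 has the higher order (≈3.0 vs ≈1.6).

1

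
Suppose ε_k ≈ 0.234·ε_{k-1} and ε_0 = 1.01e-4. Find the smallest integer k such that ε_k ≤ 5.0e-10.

After k steps, ε_k ≈ 1.01e-4·0.234^k.
Need 0.234^k ≤ 5.0e-10/1.01e-4 = 4.9505e-06.
k ≥ ln(4.9505e-06)/ln(0.234) = -12.2160/-1.45243 = 8.411.
Smallest integer k = 9.

9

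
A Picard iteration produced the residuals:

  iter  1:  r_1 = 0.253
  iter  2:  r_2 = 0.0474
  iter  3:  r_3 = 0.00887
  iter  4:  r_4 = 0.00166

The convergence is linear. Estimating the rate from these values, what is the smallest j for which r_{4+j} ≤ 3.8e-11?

Rate ρ ≈ r_4/r_3 = 0.00166/0.00887 = 0.1871.
After j more steps, r_{4+j} ≈ 0.00166·ρ^j; need ρ^j ≤ 3.8e-11/0.00166 = 2.28916e-08.
j ≥ ln(2.28916e-08)/ln(0.1871) = -17.5925/-1.67611 = 10.496.
So 11 more iterations are needed.

11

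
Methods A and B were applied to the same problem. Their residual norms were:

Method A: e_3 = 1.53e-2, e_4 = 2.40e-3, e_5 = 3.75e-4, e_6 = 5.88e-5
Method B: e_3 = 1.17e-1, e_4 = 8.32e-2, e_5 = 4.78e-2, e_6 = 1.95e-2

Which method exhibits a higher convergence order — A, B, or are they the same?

B

Method A: p ≈ ln(5.88e-5/3.75e-4)/ln(3.75e-4/2.40e-3) ≈ 1.00.
Method B: p ≈ ln(1.95e-2/4.78e-2)/ln(4.78e-2/8.32e-2) ≈ 1.62.
Method B has the higher order (≈1.6 vs ≈1.0).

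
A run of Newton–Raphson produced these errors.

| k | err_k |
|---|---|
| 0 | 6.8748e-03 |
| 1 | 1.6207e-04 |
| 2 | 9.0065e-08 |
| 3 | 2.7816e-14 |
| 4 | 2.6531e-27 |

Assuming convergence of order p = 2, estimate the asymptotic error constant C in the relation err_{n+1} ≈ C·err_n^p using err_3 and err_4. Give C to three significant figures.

C ≈ err_4 / err_3^2
  = 2.6531e-27 / (2.7816e-14)^2
  = 2.6531e-27 / 7.7373e-28 ≈ 3.429

3.43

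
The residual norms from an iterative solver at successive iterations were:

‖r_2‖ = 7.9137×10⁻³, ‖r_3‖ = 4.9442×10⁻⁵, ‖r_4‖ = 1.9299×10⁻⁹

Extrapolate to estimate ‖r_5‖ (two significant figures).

2.9e-18

First estimate the order: p ≈ ln(‖r_4‖/‖r_3‖) / ln(‖r_3‖/‖r_2‖) = ln(1.9299×10⁻⁹/4.9442×10⁻⁵)/ln(4.9442×10⁻⁵/7.9137×10⁻³) = ln(3.90336e-05)/ln(0.00624765) ≈ 2.0000.
Then ‖r_5‖ ≈ ‖r_4‖·(‖r_4‖/‖r_3‖)^p = 1.9299×10⁻⁹·(3.90336e-05)^2.0000 = 1.9299×10⁻⁹·1.52362e-09 ≈ 2.94e-18.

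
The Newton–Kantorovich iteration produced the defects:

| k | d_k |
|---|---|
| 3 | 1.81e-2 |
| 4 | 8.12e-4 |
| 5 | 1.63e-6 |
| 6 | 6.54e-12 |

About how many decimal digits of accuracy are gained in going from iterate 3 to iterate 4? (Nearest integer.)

1

Digits gained ≈ log₁₀(d_3/d_4) = log₁₀(1.81e-2/8.12e-4) = log₁₀(22.2906) ≈ 1.348.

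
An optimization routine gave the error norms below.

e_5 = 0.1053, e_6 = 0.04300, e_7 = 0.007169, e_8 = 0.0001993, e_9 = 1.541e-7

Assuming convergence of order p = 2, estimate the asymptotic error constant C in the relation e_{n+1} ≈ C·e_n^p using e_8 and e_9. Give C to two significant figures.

3.9

C ≈ e_9 / e_8^2
  = 1.541e-7 / (0.0001993)^2
  = 1.541e-7 / 3.97205e-08 ≈ 3.8796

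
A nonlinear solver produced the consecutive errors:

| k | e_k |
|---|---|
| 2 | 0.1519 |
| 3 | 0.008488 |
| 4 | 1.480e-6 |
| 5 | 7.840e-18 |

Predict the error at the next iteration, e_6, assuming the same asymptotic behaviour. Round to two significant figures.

First estimate the order: p ≈ ln(e_5/e_4) / ln(e_4/e_3) = ln(7.840e-18/1.480e-6)/ln(1.480e-6/0.008488) = ln(5.2973e-12)/ln(0.000174364) ≈ 3.0001.
Then e_6 ≈ e_5·(e_5/e_4)^p = 7.840e-18·(5.2973e-12)^3.0001 = 7.840e-18·1.48264e-34 ≈ 1.162e-51.

1.2e-51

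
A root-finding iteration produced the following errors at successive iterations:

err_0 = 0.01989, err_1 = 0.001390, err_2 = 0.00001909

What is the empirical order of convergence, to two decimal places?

p ≈ ln(err_2/err_1) / ln(err_1/err_0)
  = ln(0.00001909/0.001390) / ln(0.001390/0.01989)
  = ln(0.0137338) / ln(0.0698844)
  = -4.28790 / -2.66091 ≈ 1.61144

1.61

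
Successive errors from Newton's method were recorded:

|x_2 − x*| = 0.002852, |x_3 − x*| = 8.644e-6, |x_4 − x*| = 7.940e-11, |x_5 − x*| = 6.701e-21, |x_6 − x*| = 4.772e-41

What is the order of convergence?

2

Consecutive ratios: |x_6 − x*|/|x_5 − x*| = 4.772e-41/6.701e-21 = 7.12133e-21, |x_5 − x*|/|x_4 − x*| = 6.701e-21/7.940e-11 = 8.43955e-11.
p ≈ ln(7.12133e-21)/ln(8.43955e-11) = -46.3912/-23.1955 ≈ 2.00.
So the convergence is quadratic (order 2).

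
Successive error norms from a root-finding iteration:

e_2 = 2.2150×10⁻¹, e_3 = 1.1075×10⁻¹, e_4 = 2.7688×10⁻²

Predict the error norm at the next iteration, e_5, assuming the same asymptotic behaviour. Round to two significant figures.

First estimate the order: p ≈ ln(e_4/e_3) / ln(e_3/e_2) = ln(2.7688×10⁻²/1.1075×10⁻¹)/ln(1.1075×10⁻¹/2.2150×10⁻¹) = ln(0.250005)/ln(0.5) ≈ 2.0000.
Then e_5 ≈ e_4·(e_4/e_3)^p = 2.7688×10⁻²·(0.250005)^2.0000 = 2.7688×10⁻²·0.0625025 ≈ 0.001731.

1.7e-3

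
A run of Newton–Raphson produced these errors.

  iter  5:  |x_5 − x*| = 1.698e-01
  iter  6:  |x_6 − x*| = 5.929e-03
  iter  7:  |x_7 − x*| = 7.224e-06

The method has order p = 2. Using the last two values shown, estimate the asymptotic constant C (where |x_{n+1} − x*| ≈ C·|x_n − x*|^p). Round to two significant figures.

0.21

C ≈ |x_7 − x*| / |x_6 − x*|^2
  = 7.224e-06 / (5.929e-03)^2
  = 7.224e-06 / 3.5153e-05 ≈ 0.2055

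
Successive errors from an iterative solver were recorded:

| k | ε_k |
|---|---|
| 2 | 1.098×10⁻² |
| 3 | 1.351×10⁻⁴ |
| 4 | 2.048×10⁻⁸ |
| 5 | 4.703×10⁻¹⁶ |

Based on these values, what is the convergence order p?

Consecutive ratios: ε_5/ε_4 = 4.703×10⁻¹⁶/2.048×10⁻⁸ = 2.29639e-08, ε_4/ε_3 = 2.048×10⁻⁸/1.351×10⁻⁴ = 0.000151591.
p ≈ ln(2.29639e-08)/ln(0.000151591) = -17.5893/-8.7943 ≈ 2.00.
So the convergence is quadratic (order 2).

2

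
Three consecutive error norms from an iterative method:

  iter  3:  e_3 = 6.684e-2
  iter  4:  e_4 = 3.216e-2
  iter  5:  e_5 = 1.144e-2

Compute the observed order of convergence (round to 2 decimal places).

1.41

p ≈ ln(e_5/e_4) / ln(e_4/e_3)
  = ln(1.144e-2/3.216e-2) / ln(3.216e-2/6.684e-2)
  = ln(0.355721) / ln(0.481149)
  = -1.03361 / -0.73158 ≈ 1.41285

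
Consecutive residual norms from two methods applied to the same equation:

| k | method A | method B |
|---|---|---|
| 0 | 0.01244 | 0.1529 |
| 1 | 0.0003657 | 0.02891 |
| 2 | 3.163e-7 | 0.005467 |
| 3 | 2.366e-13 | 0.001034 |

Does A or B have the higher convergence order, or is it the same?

Method A: p ≈ ln(2.366e-13/3.163e-7)/ln(3.163e-7/0.0003657) ≈ 2.00.
Method B: p ≈ ln(0.001034/0.005467)/ln(0.005467/0.02891) ≈ 1.00.
Method A has the higher order (≈2.0 vs ≈1.0).

A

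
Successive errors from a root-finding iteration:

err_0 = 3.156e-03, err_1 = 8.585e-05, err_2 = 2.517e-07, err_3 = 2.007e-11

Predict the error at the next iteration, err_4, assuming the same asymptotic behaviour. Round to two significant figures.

First estimate the order: p ≈ ln(err_3/err_2) / ln(err_2/err_1) = ln(2.007e-11/2.517e-07)/ln(2.517e-07/8.585e-05) = ln(7.97378e-05)/ln(0.00293186) ≈ 1.6181.
Then err_4 ≈ err_3·(err_3/err_2)^p = 2.007e-11·(7.97378e-05)^1.6181 = 2.007e-11·2.33605e-07 ≈ 4.688e-18.

4.7e-18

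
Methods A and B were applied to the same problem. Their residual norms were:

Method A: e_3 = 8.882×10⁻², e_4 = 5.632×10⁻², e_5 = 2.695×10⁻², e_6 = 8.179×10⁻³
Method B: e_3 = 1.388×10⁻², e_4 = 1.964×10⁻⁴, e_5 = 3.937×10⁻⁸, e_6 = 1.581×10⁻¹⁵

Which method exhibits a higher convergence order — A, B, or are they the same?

B

Method A: p ≈ ln(8.179×10⁻³/2.695×10⁻²)/ln(2.695×10⁻²/5.632×10⁻²) ≈ 1.62.
Method B: p ≈ ln(1.581×10⁻¹⁵/3.937×10⁻⁸)/ln(3.937×10⁻⁸/1.964×10⁻⁴) ≈ 2.00.
Method B has the higher order (≈2.0 vs ≈1.6).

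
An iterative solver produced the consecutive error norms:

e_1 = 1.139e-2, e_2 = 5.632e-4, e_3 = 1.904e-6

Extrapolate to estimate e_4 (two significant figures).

First estimate the order: p ≈ ln(e_3/e_2) / ln(e_2/e_1) = ln(1.904e-6/5.632e-4)/ln(5.632e-4/1.139e-2) = ln(0.00338068)/ln(0.0494469) ≈ 1.8922.
Then e_4 ≈ e_3·(e_3/e_2)^p = 1.904e-6·(0.00338068)^1.8922 = 1.904e-6·2.11048e-05 ≈ 4.018e-11.

4.0e-11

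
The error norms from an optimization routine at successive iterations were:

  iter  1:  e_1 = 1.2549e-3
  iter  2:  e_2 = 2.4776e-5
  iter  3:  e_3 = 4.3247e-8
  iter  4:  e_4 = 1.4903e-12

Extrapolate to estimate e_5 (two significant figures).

9.0e-20

First estimate the order: p ≈ ln(e_4/e_3) / ln(e_3/e_2) = ln(1.4903e-12/4.3247e-8)/ln(4.3247e-8/2.4776e-5) = ln(3.44602e-05)/ln(0.00174552) ≈ 1.6180.
Then e_5 ≈ e_4·(e_4/e_3)^p = 1.4903e-12·(3.44602e-05)^1.6180 = 1.4903e-12·6.017e-08 ≈ 8.967e-20.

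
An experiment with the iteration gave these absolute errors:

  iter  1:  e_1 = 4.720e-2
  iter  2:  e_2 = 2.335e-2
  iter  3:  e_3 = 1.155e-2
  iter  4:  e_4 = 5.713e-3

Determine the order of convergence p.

Consecutive ratios: e_4/e_3 = 5.713e-3/1.155e-2 = 0.494632, e_3/e_2 = 1.155e-2/2.335e-2 = 0.494647.
p ≈ ln(0.494632)/ln(0.494647) = -0.7039/-0.7039 ≈ 1.00.
So the convergence is linear (order 1).

1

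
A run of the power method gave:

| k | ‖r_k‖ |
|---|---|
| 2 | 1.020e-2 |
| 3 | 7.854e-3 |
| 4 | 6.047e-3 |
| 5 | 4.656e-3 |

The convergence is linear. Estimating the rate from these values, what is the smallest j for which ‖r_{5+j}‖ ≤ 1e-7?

Rate ρ ≈ ‖r_5‖/‖r_4‖ = 4.656e-3/6.047e-3 = 0.7700.
After j more steps, ‖r_{5+j}‖ ≈ 4.656e-3·ρ^j; need ρ^j ≤ 1e-7/4.656e-3 = 2.14777e-05.
j ≥ ln(2.14777e-05)/ln(0.7700) = -10.7485/-0.26136 = 41.125.
So 42 more iterations are needed.

42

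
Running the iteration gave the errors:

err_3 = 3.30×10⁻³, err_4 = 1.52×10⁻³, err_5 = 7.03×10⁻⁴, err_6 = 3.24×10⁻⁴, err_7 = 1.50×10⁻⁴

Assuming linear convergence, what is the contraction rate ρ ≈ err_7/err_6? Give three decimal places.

ρ ≈ err_7/err_6 = 1.50×10⁻⁴/3.24×10⁻⁴ = 0.46296

0.463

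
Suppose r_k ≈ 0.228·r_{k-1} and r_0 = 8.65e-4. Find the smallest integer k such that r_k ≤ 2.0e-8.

8

After k steps, r_k ≈ 8.65e-4·0.228^k.
Need 0.228^k ≤ 2.0e-8/8.65e-4 = 2.31214e-05.
k ≥ ln(2.31214e-05)/ln(0.228) = -10.6748/-1.47841 = 7.220.
Smallest integer k = 8.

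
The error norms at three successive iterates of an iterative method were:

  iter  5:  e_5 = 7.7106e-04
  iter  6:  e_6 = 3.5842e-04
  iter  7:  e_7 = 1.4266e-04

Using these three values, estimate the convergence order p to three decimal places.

1.203

p ≈ ln(e_7/e_6) / ln(e_6/e_5)
  = ln(1.4266e-04/3.5842e-04) / ln(3.5842e-04/7.7106e-04)
  = ln(0.398025) / ln(0.464841)
  = -0.921240 / -0.766060 ≈ 1.202569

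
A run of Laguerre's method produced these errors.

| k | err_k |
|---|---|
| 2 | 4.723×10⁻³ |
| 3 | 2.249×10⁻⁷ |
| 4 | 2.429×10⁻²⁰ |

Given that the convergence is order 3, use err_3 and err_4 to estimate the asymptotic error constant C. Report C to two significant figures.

C ≈ err_4 / err_3^3
  = 2.429×10⁻²⁰ / (2.249×10⁻⁷)^3
  = 2.429×10⁻²⁰ / 1.13754e-20 ≈ 2.1353

2.1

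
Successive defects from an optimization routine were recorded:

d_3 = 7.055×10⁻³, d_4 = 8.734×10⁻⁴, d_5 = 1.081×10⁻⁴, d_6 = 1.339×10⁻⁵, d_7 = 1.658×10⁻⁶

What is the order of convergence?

1

Consecutive ratios: d_7/d_6 = 1.658×10⁻⁶/1.339×10⁻⁵ = 0.123824, d_6/d_5 = 1.339×10⁻⁵/1.081×10⁻⁴ = 0.123867.
p ≈ ln(0.123824)/ln(0.123867) = -2.0889/-2.0885 ≈ 1.00.
So the convergence is linear (order 1).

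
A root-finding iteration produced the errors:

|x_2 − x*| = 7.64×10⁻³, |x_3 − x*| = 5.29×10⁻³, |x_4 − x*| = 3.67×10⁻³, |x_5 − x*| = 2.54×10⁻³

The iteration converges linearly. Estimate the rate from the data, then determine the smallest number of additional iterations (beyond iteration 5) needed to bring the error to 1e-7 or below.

28

Rate ρ ≈ |x_5 − x*|/|x_4 − x*| = 2.54×10⁻³/3.67×10⁻³ = 0.6921.
After j more steps, |x_{5+j} − x*| ≈ 2.54×10⁻³·ρ^j; need ρ^j ≤ 1e-7/2.54×10⁻³ = 3.93701e-05.
j ≥ ln(3.93701e-05)/ln(0.6921) = -10.1425/-0.36802 = 27.560.
So 28 more iterations are needed.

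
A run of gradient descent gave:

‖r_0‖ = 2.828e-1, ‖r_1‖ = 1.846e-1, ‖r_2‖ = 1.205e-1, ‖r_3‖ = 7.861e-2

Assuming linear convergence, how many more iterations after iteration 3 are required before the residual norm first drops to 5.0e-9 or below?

39

Rate ρ ≈ ‖r_3‖/‖r_2‖ = 7.861e-2/1.205e-1 = 0.6524.
After j more steps, ‖r_{3+j}‖ ≈ 7.861e-2·ρ^j; need ρ^j ≤ 5.0e-9/7.861e-2 = 6.36051e-08.
j ≥ ln(6.36051e-08)/ln(0.6524) = -16.5706/-0.42710 = 38.798.
So 39 more iterations are needed.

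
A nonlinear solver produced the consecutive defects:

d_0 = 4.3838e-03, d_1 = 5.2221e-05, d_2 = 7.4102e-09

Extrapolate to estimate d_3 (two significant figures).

1.5e-16

First estimate the order: p ≈ ln(d_2/d_1) / ln(d_1/d_0) = ln(7.4102e-09/5.2221e-05)/ln(5.2221e-05/4.3838e-03) = ln(0.000141901)/ln(0.0119123) ≈ 2.0000.
Then d_3 ≈ d_2·(d_2/d_1)^p = 7.4102e-09·(0.000141901)^2.0000 = 7.4102e-09·2.01359e-08 ≈ 1.492e-16.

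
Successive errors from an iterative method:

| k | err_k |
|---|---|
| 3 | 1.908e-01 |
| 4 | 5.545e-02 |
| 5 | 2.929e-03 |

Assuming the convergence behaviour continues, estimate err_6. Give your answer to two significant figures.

2.7e-6

First estimate the order: p ≈ ln(err_5/err_4) / ln(err_4/err_3) = ln(2.929e-03/5.545e-02)/ln(5.545e-02/1.908e-01) = ln(0.0528224)/ln(0.290618) ≈ 2.3798.
Then err_6 ≈ err_5·(err_5/err_4)^p = 2.929e-03·(0.0528224)^2.3798 = 2.929e-03·0.000913193 ≈ 2.675e-06.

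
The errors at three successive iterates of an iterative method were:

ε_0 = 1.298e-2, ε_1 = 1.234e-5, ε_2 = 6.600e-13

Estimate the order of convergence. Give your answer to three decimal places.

p ≈ ln(ε_2/ε_1) / ln(ε_1/ε_0)
  = ln(6.600e-13/1.234e-5) / ln(1.234e-5/1.298e-2)
  = ln(5.34846e-08) / ln(0.000950693)
  = -16.743872 / -6.958319 ≈ 2.406310

2.406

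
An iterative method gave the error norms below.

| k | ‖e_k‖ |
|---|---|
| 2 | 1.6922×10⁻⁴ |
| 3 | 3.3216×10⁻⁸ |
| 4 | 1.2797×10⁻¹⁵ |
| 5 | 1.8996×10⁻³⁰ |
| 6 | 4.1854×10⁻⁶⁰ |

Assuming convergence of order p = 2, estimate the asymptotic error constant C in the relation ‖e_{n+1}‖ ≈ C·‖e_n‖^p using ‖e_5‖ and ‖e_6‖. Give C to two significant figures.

1.2

C ≈ ‖e_6‖ / ‖e_5‖^2
  = 4.1854×10⁻⁶⁰ / (1.8996×10⁻³⁰)^2
  = 4.1854×10⁻⁶⁰ / 3.60848e-60 ≈ 1.1599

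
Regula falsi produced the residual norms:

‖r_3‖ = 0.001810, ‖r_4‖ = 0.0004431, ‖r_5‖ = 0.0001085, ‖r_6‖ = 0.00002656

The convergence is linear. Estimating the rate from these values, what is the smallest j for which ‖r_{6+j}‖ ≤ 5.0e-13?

Rate ρ ≈ ‖r_6‖/‖r_5‖ = 0.00002656/0.0001085 = 0.2448.
After j more steps, ‖r_{6+j}‖ ≈ 0.00002656·ρ^j; need ρ^j ≤ 5.0e-13/0.00002656 = 1.88253e-08.
j ≥ ln(1.88253e-08)/ln(0.2448) = -17.7881/-1.40731 = 12.640.
So 13 more iterations are needed.

13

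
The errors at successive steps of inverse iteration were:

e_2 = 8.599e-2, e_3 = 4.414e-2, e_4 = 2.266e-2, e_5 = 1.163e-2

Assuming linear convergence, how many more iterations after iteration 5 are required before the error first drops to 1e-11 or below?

Rate ρ ≈ e_5/e_4 = 1.163e-2/2.266e-2 = 0.5132.
After j more steps, e_{5+j} ≈ 1.163e-2·ρ^j; need ρ^j ≤ 1e-11/1.163e-2 = 8.59845e-10.
j ≥ ln(8.59845e-10)/ln(0.5132) = -20.8743/-0.66709 = 31.292.
So 32 more iterations are needed.

32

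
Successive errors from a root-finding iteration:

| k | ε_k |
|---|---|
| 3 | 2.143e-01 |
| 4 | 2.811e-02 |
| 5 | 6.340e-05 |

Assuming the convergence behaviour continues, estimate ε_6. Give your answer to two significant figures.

First estimate the order: p ≈ ln(ε_5/ε_4) / ln(ε_4/ε_3) = ln(6.340e-05/2.811e-02)/ln(2.811e-02/2.143e-01) = ln(0.00225543)/ln(0.131171) ≈ 3.0003.
Then ε_6 ≈ ε_5·(ε_5/ε_4)^p = 6.340e-05·(0.00225543)^3.0003 = 6.340e-05·1.14523e-08 ≈ 7.261e-13.

7.3e-13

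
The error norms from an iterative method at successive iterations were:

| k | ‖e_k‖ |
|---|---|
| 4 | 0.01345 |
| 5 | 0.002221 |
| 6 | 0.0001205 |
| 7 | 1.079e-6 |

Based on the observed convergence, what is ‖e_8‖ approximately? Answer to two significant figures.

5.2e-10

First estimate the order: p ≈ ln(‖e_7‖/‖e_6‖) / ln(‖e_6‖/‖e_5‖) = ln(1.079e-6/0.0001205)/ln(0.0001205/0.002221) = ln(0.00895436)/ln(0.0542548) ≈ 1.6182.
Then ‖e_8‖ ≈ ‖e_7‖·(‖e_7‖/‖e_6‖)^p = 1.079e-6·(0.00895436)^1.6182 = 1.079e-6·0.000485269 ≈ 5.236e-10.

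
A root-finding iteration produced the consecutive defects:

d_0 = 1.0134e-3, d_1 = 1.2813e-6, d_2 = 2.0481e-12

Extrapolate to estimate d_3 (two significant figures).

First estimate the order: p ≈ ln(d_2/d_1) / ln(d_1/d_0) = ln(2.0481e-12/1.2813e-6)/ln(1.2813e-6/1.0134e-3) = ln(1.59845e-06)/ln(0.00126436) ≈ 2.0000.
Then d_3 ≈ d_2·(d_2/d_1)^p = 2.0481e-12·(1.59845e-06)^2.0000 = 2.0481e-12·2.55504e-12 ≈ 5.233e-24.

5.2e-24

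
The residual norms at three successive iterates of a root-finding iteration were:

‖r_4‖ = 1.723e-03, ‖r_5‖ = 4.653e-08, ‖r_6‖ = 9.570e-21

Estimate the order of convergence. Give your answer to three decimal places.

2.777

p ≈ ln(‖r_6‖/‖r_5‖) / ln(‖r_5‖/‖r_4‖)
  = ln(9.570e-21/4.653e-08) / ln(4.653e-08/1.723e-03)
  = ln(2.05674e-13) / ln(2.70052e-05)
  = -29.212484 / -10.519481 ≈ 2.776989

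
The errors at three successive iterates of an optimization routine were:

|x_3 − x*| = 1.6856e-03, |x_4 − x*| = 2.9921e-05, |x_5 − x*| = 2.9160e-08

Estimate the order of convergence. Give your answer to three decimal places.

p ≈ ln(|x_5 − x*|/|x_4 − x*|) / ln(|x_4 − x*|/|x_3 − x*|)
  = ln(2.9160e-08/2.9921e-05) / ln(2.9921e-05/1.6856e-03)
  = ln(0.000974566) / ln(0.0177509)
  = -6.933518 / -4.031319 ≈ 1.719913

1.720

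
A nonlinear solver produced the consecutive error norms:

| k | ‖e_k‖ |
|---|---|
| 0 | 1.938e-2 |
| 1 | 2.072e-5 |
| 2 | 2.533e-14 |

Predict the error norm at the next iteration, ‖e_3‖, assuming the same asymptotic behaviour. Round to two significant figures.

4.6e-41

First estimate the order: p ≈ ln(‖e_2‖/‖e_1‖) / ln(‖e_1‖/‖e_0‖) = ln(2.533e-14/2.072e-5)/ln(2.072e-5/1.938e-2) = ln(1.22249e-09)/ln(0.00106914) ≈ 3.0000.
Then ‖e_3‖ ≈ ‖e_2‖·(‖e_2‖/‖e_1‖)^p = 2.533e-14·(1.22249e-09)^3.0000 = 2.533e-14·1.82699e-27 ≈ 4.628e-41.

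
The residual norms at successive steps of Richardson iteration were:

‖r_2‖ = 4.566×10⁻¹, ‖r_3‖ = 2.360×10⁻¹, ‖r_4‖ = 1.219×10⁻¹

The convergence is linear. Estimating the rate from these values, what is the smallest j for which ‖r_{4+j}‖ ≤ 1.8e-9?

28

Rate ρ ≈ ‖r_4‖/‖r_3‖ = 1.219×10⁻¹/2.360×10⁻¹ = 0.5165.
After j more steps, ‖r_{4+j}‖ ≈ 1.219×10⁻¹·ρ^j; need ρ^j ≤ 1.8e-9/1.219×10⁻¹ = 1.47662e-08.
j ≥ ln(1.47662e-08)/ln(0.5165) = -18.0309/-0.66068 = 27.291.
So 28 more iterations are needed.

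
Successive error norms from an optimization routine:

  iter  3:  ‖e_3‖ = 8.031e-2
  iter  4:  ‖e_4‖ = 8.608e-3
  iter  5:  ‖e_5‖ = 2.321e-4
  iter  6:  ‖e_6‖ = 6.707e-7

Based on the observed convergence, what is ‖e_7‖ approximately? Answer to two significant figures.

First estimate the order: p ≈ ln(‖e_6‖/‖e_5‖) / ln(‖e_5‖/‖e_4‖) = ln(6.707e-7/2.321e-4)/ln(2.321e-4/8.608e-3) = ln(0.0028897)/ln(0.0269633) ≈ 1.6181.
Then ‖e_7‖ ≈ ‖e_6‖·(‖e_6‖/‖e_5‖)^p = 6.707e-7·(0.0028897)^1.6181 = 6.707e-7·7.78764e-05 ≈ 5.223e-11.

5.2e-11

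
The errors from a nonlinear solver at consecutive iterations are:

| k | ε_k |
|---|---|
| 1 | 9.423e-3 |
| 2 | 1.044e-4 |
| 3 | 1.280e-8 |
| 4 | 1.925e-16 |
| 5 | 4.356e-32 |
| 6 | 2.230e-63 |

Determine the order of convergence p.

Consecutive ratios: ε_6/ε_5 = 2.230e-63/4.356e-32 = 5.11938e-32, ε_5/ε_4 = 4.356e-32/1.925e-16 = 2.26286e-16.
p ≈ ln(5.11938e-32)/ln(2.26286e-16) = -72.0497/-36.0247 ≈ 2.00.
So the convergence is quadratic (order 2).

2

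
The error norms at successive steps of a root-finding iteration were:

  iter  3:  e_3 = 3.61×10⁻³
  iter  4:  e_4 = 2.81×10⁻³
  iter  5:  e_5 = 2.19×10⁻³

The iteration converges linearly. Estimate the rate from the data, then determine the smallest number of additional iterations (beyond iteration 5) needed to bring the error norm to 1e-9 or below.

Rate ρ ≈ e_5/e_4 = 2.19×10⁻³/2.81×10⁻³ = 0.7794.
After j more steps, e_{5+j} ≈ 2.19×10⁻³·ρ^j; need ρ^j ≤ 1e-9/2.19×10⁻³ = 4.56621e-07.
j ≥ ln(4.56621e-07)/ln(0.7794) = -14.5994/-0.24923 = 58.578.
So 59 more iterations are needed.

59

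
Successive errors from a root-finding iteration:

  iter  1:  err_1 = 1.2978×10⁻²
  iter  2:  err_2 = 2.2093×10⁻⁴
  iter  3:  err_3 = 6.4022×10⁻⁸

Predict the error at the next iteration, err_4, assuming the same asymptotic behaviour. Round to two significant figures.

First estimate the order: p ≈ ln(err_3/err_2) / ln(err_2/err_1) = ln(6.4022×10⁻⁸/2.2093×10⁻⁴)/ln(2.2093×10⁻⁴/1.2978×10⁻²) = ln(0.000289784)/ln(0.0170234) ≈ 2.0000.
Then err_4 ≈ err_3·(err_3/err_2)^p = 6.4022×10⁻⁸·(0.000289784)^2.0000 = 6.4022×10⁻⁸·8.39748e-08 ≈ 5.376e-15.

5.4e-15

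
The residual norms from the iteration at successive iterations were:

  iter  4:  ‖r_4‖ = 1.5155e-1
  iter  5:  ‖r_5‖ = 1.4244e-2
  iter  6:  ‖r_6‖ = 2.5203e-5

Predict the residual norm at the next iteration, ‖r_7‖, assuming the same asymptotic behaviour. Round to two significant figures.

1.1e-12

First estimate the order: p ≈ ln(‖r_6‖/‖r_5‖) / ln(‖r_5‖/‖r_4‖) = ln(2.5203e-5/1.4244e-2)/ln(1.4244e-2/1.5155e-1) = ln(0.00176938)/ln(0.0939888) ≈ 2.6800.
Then ‖r_7‖ ≈ ‖r_6‖·(‖r_6‖/‖r_5‖)^p = 2.5203e-5·(0.00176938)^2.6800 = 2.5203e-5·4.20882e-08 ≈ 1.061e-12.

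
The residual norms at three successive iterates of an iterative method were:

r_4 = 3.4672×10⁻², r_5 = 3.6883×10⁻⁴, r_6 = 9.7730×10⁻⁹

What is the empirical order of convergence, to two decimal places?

p ≈ ln(r_6/r_5) / ln(r_5/r_4)
  = ln(9.7730×10⁻⁹/3.6883×10⁻⁴) / ln(3.6883×10⁻⁴/3.4672×10⁻²)
  = ln(2.64973e-05) / ln(0.0106377)
  = -10.53847 / -4.54335 ≈ 2.31954

2.32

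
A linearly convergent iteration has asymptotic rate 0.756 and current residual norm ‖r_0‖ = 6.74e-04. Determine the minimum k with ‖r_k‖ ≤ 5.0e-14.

After k steps, ‖r_k‖ ≈ 6.74e-04·0.756^k.
Need 0.756^k ≤ 5.0e-14/6.74e-04 = 7.4184e-11.
k ≥ ln(7.4184e-11)/ln(0.756) = -23.3245/-0.27971 = 83.388.
Smallest integer k = 84.

84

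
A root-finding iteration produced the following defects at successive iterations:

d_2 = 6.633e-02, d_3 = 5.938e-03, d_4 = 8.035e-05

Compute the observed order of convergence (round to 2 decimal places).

p ≈ ln(d_4/d_3) / ln(d_3/d_2)
  = ln(8.035e-05/5.938e-03) / ln(5.938e-03/6.633e-02)
  = ln(0.0135315) / ln(0.0895221)
  = -4.30273 / -2.41327 ≈ 1.78295

1.78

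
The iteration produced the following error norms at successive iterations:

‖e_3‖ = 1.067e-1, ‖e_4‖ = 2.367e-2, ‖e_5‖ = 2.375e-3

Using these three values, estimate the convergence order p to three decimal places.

1.527

p ≈ ln(‖e_5‖/‖e_4‖) / ln(‖e_4‖/‖e_3‖)
  = ln(2.375e-3/2.367e-2) / ln(2.367e-2/1.067e-1)
  = ln(0.100338) / ln(0.221837)
  = -2.299211 / -1.505812 ≈ 1.526891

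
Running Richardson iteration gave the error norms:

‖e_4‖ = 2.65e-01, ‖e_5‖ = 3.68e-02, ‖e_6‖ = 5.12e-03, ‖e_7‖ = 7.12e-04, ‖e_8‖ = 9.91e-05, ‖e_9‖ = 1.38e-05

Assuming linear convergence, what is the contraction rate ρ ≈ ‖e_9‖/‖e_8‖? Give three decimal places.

0.139

ρ ≈ ‖e_9‖/‖e_8‖ = 1.38e-05/9.91e-05 = 0.13925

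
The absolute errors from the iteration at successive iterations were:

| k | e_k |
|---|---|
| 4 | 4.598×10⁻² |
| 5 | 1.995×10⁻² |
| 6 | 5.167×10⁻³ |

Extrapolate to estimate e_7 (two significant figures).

First estimate the order: p ≈ ln(e_6/e_5) / ln(e_5/e_4) = ln(5.167×10⁻³/1.995×10⁻²)/ln(1.995×10⁻²/4.598×10⁻²) = ln(0.258997)/ln(0.433884) ≈ 1.6179.
Then e_7 ≈ e_6·(e_6/e_5)^p = 5.167×10⁻³·(0.258997)^1.6179 = 5.167×10⁻³·0.112401 ≈ 0.0005808.

5.8e-4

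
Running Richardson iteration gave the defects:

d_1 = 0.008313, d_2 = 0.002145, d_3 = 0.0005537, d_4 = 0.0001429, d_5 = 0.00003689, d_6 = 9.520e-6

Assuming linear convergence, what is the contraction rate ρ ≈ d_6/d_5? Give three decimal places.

0.258

ρ ≈ d_6/d_5 = 9.520e-6/0.00003689 = 0.25806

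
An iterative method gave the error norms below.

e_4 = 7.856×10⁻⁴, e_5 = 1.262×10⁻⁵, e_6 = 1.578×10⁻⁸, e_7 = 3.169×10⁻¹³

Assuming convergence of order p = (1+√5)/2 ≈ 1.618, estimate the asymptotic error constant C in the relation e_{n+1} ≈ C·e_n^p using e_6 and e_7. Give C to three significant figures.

1.33

C ≈ e_7 / e_6^1.618
  = 3.169×10⁻¹³ / (1.578×10⁻⁸)^1.618
  = 3.169×10⁻¹³ / 2.37978e-13 ≈ 1.3316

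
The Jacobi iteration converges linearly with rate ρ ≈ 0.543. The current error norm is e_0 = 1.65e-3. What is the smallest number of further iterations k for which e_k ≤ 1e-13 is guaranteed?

39

After k steps, e_k ≈ 1.65e-3·0.543^k.
Need 0.543^k ≤ 1e-13/1.65e-3 = 6.06061e-11.
k ≥ ln(6.06061e-11)/ln(0.543) = -23.5266/-0.61065 = 38.527.
Smallest integer k = 39.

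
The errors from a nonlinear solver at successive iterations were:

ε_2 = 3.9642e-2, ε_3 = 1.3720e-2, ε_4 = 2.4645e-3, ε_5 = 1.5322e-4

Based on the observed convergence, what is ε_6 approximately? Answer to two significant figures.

First estimate the order: p ≈ ln(ε_5/ε_4) / ln(ε_4/ε_3) = ln(1.5322e-4/2.4645e-3)/ln(2.4645e-3/1.3720e-2) = ln(0.0621708)/ln(0.179628) ≈ 1.6180.
Then ε_6 ≈ ε_5·(ε_5/ε_4)^p = 1.5322e-4·(0.0621708)^1.6180 = 1.5322e-4·0.0111692 ≈ 1.711e-06.

1.7e-6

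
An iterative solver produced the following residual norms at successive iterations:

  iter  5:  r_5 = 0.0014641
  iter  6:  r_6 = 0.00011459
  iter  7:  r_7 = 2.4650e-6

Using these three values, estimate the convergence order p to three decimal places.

1.507

p ≈ ln(r_7/r_6) / ln(r_6/r_5)
  = ln(2.4650e-6/0.00011459) / ln(0.00011459/0.0014641)
  = ln(0.0215115) / ln(0.0782665)
  = -3.839168 / -2.547636 ≈ 1.506953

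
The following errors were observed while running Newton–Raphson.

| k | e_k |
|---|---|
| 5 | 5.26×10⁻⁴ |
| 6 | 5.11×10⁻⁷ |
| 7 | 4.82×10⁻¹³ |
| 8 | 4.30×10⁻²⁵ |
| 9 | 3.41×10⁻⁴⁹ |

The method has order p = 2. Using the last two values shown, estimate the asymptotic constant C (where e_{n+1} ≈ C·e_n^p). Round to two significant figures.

1.8

C ≈ e_9 / e_8^2
  = 3.41×10⁻⁴⁹ / (4.30×10⁻²⁵)^2
  = 3.41×10⁻⁴⁹ / 1.849e-49 ≈ 1.8442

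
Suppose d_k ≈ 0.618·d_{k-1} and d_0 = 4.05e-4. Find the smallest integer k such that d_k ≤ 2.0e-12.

After k steps, d_k ≈ 4.05e-4·0.618^k.
Need 0.618^k ≤ 2.0e-12/4.05e-4 = 4.93827e-09.
k ≥ ln(4.93827e-09)/ln(0.618) = -19.1263/-0.48127 = 39.741.
Smallest integer k = 40.

40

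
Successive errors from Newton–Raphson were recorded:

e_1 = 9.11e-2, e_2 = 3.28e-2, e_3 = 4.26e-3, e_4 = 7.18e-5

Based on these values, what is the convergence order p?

Consecutive ratios: e_4/e_3 = 7.18e-5/4.26e-3 = 0.0168545, e_3/e_2 = 4.26e-3/3.28e-2 = 0.129878.
p ≈ ln(0.0168545)/ln(0.129878) = -4.0831/-2.0412 ≈ 2.00.
So the convergence is quadratic (order 2).

2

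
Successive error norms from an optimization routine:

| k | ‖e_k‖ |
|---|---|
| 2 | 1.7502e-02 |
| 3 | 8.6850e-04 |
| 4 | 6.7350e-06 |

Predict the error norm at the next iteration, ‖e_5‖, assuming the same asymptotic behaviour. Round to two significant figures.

First estimate the order: p ≈ ln(‖e_4‖/‖e_3‖) / ln(‖e_3‖/‖e_2‖) = ln(6.7350e-06/8.6850e-04)/ln(8.6850e-04/1.7502e-02) = ln(0.00775475)/ln(0.0496229) ≈ 1.6180.
Then ‖e_5‖ ≈ ‖e_4‖·(‖e_4‖/‖e_3‖)^p = 6.7350e-06·(0.00775475)^1.6180 = 6.7350e-06·0.000384876 ≈ 2.592e-09.

2.6e-9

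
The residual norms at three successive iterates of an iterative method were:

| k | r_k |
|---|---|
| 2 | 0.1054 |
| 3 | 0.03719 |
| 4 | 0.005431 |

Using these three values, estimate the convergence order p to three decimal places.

p ≈ ln(r_4/r_3) / ln(r_3/r_2)
  = ln(0.005431/0.03719) / ln(0.03719/0.1054)
  = ln(0.146034) / ln(0.352846)
  = -1.923916 / -1.041724 ≈ 1.846858

1.847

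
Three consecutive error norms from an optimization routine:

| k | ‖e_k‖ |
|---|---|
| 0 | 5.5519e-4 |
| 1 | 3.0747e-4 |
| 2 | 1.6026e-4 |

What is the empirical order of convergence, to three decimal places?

1.103

p ≈ ln(‖e_2‖/‖e_1‖) / ln(‖e_1‖/‖e_0‖)
  = ln(1.6026e-4/3.0747e-4) / ln(3.0747e-4/5.5519e-4)
  = ln(0.521222) / ln(0.55381)
  = -0.651579 / -0.590934 ≈ 1.102626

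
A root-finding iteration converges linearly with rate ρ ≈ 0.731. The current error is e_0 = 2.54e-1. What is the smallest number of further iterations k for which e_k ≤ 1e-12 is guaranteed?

84

After k steps, e_k ≈ 2.54e-1·0.731^k.
Need 0.731^k ≤ 1e-12/2.54e-1 = 3.93701e-12.
k ≥ ln(3.93701e-12)/ln(0.731) = -26.2606/-0.31334 = 83.809.
Smallest integer k = 84.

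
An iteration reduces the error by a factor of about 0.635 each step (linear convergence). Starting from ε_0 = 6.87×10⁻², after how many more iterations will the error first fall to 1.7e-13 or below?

59

After k steps, ε_k ≈ 6.87×10⁻²·0.635^k.
Need 0.635^k ≤ 1.7e-13/6.87×10⁻² = 2.47453e-12.
k ≥ ln(2.47453e-12)/ln(0.635) = -26.7250/-0.45413 = 58.849.
Smallest integer k = 59.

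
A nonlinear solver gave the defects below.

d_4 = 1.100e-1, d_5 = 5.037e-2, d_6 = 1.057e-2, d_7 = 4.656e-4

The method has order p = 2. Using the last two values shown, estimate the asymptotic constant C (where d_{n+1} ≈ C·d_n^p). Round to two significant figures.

C ≈ d_7 / d_6^2
  = 4.656e-4 / (1.057e-2)^2
  = 4.656e-4 / 0.000111725 ≈ 4.1674

4.2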